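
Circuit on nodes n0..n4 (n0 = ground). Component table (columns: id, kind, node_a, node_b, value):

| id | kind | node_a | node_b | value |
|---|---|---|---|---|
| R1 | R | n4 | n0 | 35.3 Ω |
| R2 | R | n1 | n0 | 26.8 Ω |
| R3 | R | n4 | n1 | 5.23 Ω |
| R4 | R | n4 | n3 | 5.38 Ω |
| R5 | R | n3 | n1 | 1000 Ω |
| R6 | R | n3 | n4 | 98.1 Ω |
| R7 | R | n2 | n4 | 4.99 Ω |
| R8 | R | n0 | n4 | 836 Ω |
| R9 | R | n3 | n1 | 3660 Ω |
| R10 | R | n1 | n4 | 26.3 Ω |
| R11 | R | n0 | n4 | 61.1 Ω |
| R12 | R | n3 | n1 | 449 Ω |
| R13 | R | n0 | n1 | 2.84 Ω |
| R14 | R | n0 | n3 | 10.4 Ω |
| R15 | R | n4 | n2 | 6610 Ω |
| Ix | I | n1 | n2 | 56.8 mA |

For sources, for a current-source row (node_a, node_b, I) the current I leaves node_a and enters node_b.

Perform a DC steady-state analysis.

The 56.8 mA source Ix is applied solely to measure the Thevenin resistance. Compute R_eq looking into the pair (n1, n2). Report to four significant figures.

Element admittances at DC:
  Y(R1) = 0.02833 S between n4,n0
  Y(R2) = 0.03731 S between n1,n0
  Y(R3) = 0.1912 S between n4,n1
  Y(R4) = 0.1859 S between n4,n3
  Y(R5) = 0.001000 S between n3,n1
  Y(R6) = 0.01019 S between n3,n4
  Y(R7) = 0.2004 S between n2,n4
  Y(R8) = 0.001196 S between n0,n4
  Y(R9) = 0.0002732 S between n3,n1
  Y(R10) = 0.03802 S between n1,n4
  Y(R11) = 0.01637 S between n0,n4
  Y(R12) = 0.002227 S between n3,n1
  Y(R13) = 0.3521 S between n0,n1
  Y(R14) = 0.09615 S between n0,n3
  Y(R15) = 0.0001513 S between n4,n2
  Ix: injects 0.0568 A into n2 (from n1)
Assemble and solve the 4×4 MNA system:
  V(n1)=-0.03926  V(n2)=0.4231  V(n3)=0.09225  V(n4)=0.1398

R_eq = 8.139 Ω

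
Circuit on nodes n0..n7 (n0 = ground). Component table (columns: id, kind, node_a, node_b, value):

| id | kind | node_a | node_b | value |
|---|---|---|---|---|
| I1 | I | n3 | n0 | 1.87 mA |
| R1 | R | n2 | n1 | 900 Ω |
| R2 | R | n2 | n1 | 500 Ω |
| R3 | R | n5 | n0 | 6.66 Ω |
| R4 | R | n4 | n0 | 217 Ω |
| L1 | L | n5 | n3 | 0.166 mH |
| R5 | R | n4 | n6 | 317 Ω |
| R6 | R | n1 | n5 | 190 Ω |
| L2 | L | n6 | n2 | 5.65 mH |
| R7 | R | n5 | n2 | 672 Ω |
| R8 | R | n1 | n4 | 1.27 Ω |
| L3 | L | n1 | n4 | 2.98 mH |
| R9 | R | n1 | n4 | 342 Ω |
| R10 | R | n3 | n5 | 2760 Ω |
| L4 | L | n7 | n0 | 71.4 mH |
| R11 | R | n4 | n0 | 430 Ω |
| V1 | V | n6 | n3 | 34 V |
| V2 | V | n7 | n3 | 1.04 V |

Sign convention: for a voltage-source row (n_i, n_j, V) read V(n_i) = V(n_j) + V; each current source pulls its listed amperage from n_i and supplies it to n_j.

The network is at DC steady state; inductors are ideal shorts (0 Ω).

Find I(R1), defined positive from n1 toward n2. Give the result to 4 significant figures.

Element admittances at DC:
  I1: injects 0.00187 A into n0 (from n3)
  Y(R1) = 0.001111 S between n2,n1
  Y(R2) = 0.002000 S between n2,n1
  Y(R3) = 0.1502 S between n5,n0
  Y(R4) = 0.004608 S between n4,n0
  L1: short n5↔n3 (DC inductor)
  Y(R5) = 0.003155 S between n4,n6
  Y(R6) = 0.005263 S between n1,n5
  L2: short n6↔n2 (DC inductor)
  Y(R7) = 0.001488 S between n5,n2
  Y(R8) = 0.7874 S between n1,n4
  L3: short n1↔n4 (DC inductor)
  Y(R9) = 0.002924 S between n1,n4
  Y(R10) = 0.0003623 S between n3,n5
  L4: short n7↔n0 (DC inductor)
  Y(R11) = 0.002326 S between n4,n0
  V1: constraint V(n6)−V(n3) = 34
  V2: constraint V(n7)−V(n3) = 1.04
Assemble and solve the 13×13 MNA system:
  V(n1)=10.89  V(n2)=32.96  V(n3)=-1.040  V(n4)=10.89  V(n5)=-1.040  V(n6)=32.96  V(n7)=0.000
  i(L1)=0.2695  i(L2)=0.1193  i(L3)=0.005880  i(L4)=0.07878  i(V1)=-0.1889  i(V2)=-0.07878

-0.02452 A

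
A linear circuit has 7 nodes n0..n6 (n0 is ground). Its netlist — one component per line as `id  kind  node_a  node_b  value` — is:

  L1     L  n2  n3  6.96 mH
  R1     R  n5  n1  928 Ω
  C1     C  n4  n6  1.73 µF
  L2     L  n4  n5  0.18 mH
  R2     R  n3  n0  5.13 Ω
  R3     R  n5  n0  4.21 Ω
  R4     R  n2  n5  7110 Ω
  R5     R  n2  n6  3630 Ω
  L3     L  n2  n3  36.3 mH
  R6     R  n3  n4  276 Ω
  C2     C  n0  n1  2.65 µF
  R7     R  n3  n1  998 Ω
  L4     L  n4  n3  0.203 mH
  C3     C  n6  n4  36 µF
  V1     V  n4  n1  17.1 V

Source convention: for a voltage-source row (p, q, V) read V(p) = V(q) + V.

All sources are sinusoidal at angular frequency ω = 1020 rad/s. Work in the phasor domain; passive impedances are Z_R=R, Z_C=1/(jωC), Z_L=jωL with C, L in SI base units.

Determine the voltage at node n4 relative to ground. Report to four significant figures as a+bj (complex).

MNA unknowns: 6 node voltages V₁..V_6 plus 1 source current (V1)
L1: Y=0.000-0.1409j on G[2,3]
R1: Y=0.001078+0.000j on G[5,1]
C1: Y=0.000+0.001765j on G[4,6]
L2: Y=0.000-5.447j on G[4,5]
R2: Y=0.1949+0.000j on G[3,0]
R3: Y=0.2375+0.000j on G[5,0]
R4: Y=0.0001406+0.000j on G[2,5]
R5: Y=0.0002755+0.000j on G[2,6]
L3: Y=0.000-0.02701j on G[2,3]
R6: Y=0.003623+0.000j on G[3,4]
C2: Y=0.000+0.002703j on G[0,1]
R7: Y=0.001002+0.000j on G[3,1]
L4: Y=0.000-4.830j on G[4,3]
C3: Y=0.000+0.03672j on G[6,4]
V1: row V4−V1=17.1, i_V1 at 4,1
solve → V1=-17.10+0.1104j, V2=0.0004882+0.1068j, V3=0.0004942+0.1068j, V4=-0.003814+0.1104j, V5=0.0008507+0.1070j, V6=-0.003839+0.1104j
aux → i_V1=-0.03587-0.04622j

-0.003814+0.1104j V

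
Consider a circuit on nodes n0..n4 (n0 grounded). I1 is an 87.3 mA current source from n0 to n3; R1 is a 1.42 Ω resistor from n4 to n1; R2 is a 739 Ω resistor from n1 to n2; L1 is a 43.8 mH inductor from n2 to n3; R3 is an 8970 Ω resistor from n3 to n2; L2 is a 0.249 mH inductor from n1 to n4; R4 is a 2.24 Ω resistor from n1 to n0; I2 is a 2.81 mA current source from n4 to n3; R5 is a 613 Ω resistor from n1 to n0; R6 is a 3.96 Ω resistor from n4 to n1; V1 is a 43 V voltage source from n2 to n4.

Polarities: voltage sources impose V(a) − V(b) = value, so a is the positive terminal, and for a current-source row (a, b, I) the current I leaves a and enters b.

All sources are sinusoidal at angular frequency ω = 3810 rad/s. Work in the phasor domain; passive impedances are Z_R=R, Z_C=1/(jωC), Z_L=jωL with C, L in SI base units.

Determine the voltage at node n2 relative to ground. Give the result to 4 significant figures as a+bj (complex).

43.21+0.01512j V

Element admittances at ω=3810 rad/s:
  I1: injects 0.0873 A into n3 (from n0)
  Y(R1) = 0.7042+0.000j S between n4,n1
  Y(R2) = 0.001353+0.000j S between n1,n2
  Y(L1) = 0.000-0.005992j S between n2,n3
  Y(R3) = 0.0001115+0.000j S between n3,n2
  Y(L2) = 0.000-1.054j S between n1,n4
  Y(R4) = 0.4464+0.000j S between n1,n0
  I2: injects 0.00281 A into n3 (from n4)
  Y(R5) = 0.001631+0.000j S between n1,n0
  Y(R6) = 0.2525+0.000j S between n4,n1
  V1: constraint V(n2)−V(n4) = 43
Assemble and solve the 5×5 MNA system:
  V(n1)=0.1948+0.000j  V(n2)=43.21+0.01512j  V(n3)=43.49+15.05j  V(n4)=0.2086+0.01512j
  i(V1)=0.03190-2.047e-05j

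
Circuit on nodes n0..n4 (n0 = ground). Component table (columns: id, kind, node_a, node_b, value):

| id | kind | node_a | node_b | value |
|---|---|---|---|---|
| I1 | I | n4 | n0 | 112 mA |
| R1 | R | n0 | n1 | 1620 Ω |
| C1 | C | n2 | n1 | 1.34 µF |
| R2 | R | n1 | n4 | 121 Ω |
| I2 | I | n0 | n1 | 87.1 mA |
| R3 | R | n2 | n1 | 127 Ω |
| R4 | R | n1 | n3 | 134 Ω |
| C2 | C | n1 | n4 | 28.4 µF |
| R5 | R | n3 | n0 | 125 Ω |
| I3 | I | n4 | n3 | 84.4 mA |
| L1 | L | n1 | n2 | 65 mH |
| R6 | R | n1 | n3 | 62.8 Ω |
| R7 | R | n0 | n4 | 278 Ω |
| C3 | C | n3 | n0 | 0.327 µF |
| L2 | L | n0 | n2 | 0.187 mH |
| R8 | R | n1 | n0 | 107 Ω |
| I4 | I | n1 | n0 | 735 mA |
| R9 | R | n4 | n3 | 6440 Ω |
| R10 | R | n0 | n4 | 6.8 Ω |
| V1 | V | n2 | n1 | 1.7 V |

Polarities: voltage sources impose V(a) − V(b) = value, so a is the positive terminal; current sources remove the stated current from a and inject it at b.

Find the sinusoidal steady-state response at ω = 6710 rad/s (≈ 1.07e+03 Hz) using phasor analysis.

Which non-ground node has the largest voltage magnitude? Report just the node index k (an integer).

1

Element admittances at ω=6710 rad/s:
  I1: injects 0.112 A into n0 (from n4)
  Y(R1) = 0.0006173+0.000j S between n0,n1
  Y(C1) = 0.000+0.008991j S between n2,n1
  Y(R2) = 0.008264+0.000j S between n1,n4
  I2: injects 0.0871 A into n1 (from n0)
  Y(R3) = 0.007874+0.000j S between n2,n1
  Y(R4) = 0.007463+0.000j S between n1,n3
  Y(C2) = 0.000+0.1906j S between n1,n4
  Y(R5) = 0.008000+0.000j S between n3,n0
  I3: injects 0.0844 A into n3 (from n4)
  Y(L1) = 0.000-0.002293j S between n1,n2
  Y(R6) = 0.01592+0.000j S between n1,n3
  Y(R7) = 0.003597+0.000j S between n0,n4
  Y(C3) = 0.000+0.002194j S between n3,n0
  Y(L2) = 0.000-0.7970j S between n0,n2
  Y(R8) = 0.009346+0.000j S between n1,n0
  I4: injects 0.735 A into n0 (from n1)
  Y(R9) = 0.0001553+0.000j S between n4,n3
  Y(R10) = 0.1471+0.000j S between n0,n4
  V1: constraint V(n2)−V(n1) = 1.7
Assemble and solve the 5×5 MNA system:
  V(n1)=-1.839-0.6983j  V(n2)=-0.1395-0.6983j  V(n3)=1.263-0.6089j  V(n4)=-1.304-0.6778j
  i(V1)=0.5431-0.1226j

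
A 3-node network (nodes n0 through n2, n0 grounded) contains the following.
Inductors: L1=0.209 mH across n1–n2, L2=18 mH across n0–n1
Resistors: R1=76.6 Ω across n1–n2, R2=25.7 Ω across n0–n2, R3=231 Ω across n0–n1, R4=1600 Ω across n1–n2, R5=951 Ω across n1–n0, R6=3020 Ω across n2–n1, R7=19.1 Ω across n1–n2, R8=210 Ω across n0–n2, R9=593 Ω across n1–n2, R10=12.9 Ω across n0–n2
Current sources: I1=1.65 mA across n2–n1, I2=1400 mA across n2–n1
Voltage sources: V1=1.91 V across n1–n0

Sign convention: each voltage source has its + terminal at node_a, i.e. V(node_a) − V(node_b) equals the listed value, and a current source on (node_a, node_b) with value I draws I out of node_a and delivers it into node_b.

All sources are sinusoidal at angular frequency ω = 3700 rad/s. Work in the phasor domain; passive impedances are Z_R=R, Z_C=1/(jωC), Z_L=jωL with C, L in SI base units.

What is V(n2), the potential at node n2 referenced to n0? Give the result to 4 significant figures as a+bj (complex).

Element admittances at ω=3700 rad/s:
  Y(L1) = 0.000-1.293j S between n1,n2
  Y(L2) = 0.000-0.01502j S between n0,n1
  Y(R1) = 0.01305+0.000j S between n1,n2
  I1: injects 0.00165 A into n1 (from n2)
  Y(R2) = 0.03891+0.000j S between n0,n2
  I2: injects 1.4 A into n1 (from n2)
  Y(R3) = 0.004329+0.000j S between n0,n1
  Y(R4) = 0.0006250+0.000j S between n1,n2
  Y(R5) = 0.001052+0.000j S between n1,n0
  Y(R6) = 0.0003311+0.000j S between n2,n1
  Y(R7) = 0.05236+0.000j S between n1,n2
  Y(R8) = 0.004762+0.000j S between n0,n2
  Y(R9) = 0.001686+0.000j S between n1,n2
  Y(R10) = 0.07752+0.000j S between n0,n2
  V1: constraint V(n1)−V(n0) = 1.91
Assemble and solve the 3×3 MNA system:
  V(n1)=1.910+0.000j  V(n2)=1.729-1.236j
  i(V1)=-0.2198+0.1785j

1.729-1.236j V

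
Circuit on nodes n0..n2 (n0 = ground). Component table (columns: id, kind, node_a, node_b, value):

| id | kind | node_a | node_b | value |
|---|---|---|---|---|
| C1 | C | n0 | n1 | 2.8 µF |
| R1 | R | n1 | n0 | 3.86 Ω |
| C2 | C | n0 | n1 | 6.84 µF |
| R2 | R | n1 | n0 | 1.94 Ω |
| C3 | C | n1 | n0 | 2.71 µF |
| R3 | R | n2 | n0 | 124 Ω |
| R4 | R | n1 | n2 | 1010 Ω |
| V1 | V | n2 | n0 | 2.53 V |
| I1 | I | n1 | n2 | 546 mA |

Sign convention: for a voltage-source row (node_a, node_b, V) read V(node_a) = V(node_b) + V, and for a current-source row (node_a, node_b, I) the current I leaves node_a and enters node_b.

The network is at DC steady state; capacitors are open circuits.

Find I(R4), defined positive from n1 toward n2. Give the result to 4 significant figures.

Apply KCL at each of the 2 non-ground nodes and solve the resulting linear system.
Node n1: branches {C1, R1, C2, R2, C3, R4, I1} → V_1 = -0.7008
Node n2: branches {R3, R4, V1, I1} → V_2 = 2.530
Source currents: i(V1)=0.5224

-0.003199 A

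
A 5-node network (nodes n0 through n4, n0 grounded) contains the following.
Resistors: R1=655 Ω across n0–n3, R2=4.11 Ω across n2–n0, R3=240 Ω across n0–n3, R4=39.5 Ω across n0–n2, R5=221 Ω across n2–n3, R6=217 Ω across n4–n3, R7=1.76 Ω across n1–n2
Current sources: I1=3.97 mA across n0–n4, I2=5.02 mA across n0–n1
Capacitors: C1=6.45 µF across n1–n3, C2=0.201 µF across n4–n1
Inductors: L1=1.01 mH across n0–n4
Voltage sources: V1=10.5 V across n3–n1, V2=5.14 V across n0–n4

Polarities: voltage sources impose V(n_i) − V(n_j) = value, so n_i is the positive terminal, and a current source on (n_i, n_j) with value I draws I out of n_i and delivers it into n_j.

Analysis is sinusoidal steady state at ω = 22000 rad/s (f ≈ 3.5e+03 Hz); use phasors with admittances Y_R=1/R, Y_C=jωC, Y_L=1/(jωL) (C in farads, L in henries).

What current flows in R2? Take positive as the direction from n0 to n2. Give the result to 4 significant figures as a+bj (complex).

Apply KCL at each of the 4 non-ground nodes and solve the resulting linear system.
Node n1: branches {C1, C2, R7, I2, V1} → V_1 = -0.7375-0.1008j
Node n2: branches {R2, R4, R5, R7} → V_2 = -0.4455-0.06861j
Node n3: branches {R1, C1, R3, R5, R6, V1} → V_3 = 9.763-0.1008j
Node n4: branches {I1, C2, L1, R6, V2} → V_4 = -5.140+0.000j
Source currents: i(V1)=-0.1704-1.489j, i(V2)=-0.07309+0.2123j

0.1084+0.01669j A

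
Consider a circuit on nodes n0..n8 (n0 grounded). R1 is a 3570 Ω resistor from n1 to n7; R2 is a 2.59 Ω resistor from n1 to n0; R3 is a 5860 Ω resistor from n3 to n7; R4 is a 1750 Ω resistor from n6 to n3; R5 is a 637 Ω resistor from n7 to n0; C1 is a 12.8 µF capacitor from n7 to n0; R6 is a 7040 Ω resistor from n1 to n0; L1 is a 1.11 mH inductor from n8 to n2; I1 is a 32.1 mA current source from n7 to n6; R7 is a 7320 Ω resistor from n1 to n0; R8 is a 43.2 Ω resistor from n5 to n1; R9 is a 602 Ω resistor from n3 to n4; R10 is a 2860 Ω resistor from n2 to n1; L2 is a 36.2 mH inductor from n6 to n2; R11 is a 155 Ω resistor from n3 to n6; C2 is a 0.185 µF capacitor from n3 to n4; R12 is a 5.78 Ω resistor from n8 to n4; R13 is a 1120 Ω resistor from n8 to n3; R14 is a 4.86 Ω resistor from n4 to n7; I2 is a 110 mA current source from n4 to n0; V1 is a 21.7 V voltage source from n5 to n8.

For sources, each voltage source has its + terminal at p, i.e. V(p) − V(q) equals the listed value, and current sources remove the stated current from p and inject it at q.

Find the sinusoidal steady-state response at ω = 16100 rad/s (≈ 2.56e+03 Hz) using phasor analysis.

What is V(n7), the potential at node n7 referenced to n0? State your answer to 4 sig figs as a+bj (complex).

MNA unknowns: 8 node voltages V₁..V_8 plus 1 source current (V1)
R1: Y=0.0002801+0.000j on G[1,7]
R2: Y=0.3861+0.000j on G[1,0]
R3: Y=0.0001706+0.000j on G[3,7]
R4: Y=0.0005714+0.000j on G[6,3]
R5: Y=0.001570+0.000j on G[7,0]
C1: Y=0.000+0.2061j on G[7,0]
R6: Y=0.0001420+0.000j on G[1,0]
L1: Y=0.000-0.05596j on G[8,2]
I1: z[7]−=0.0321, z[6]+=0.0321
R7: Y=0.0001366+0.000j on G[1,0]
R8: Y=0.02315+0.000j on G[5,1]
R9: Y=0.001661+0.000j on G[3,4]
R10: Y=0.0003497+0.000j on G[2,1]
L2: Y=0.000-0.001716j on G[6,2]
R11: Y=0.006452+0.000j on G[3,6]
C2: Y=0.000+0.002979j on G[3,4]
R12: Y=0.1730+0.000j on G[8,4]
R13: Y=0.0008929+0.000j on G[8,3]
R14: Y=0.2058+0.000j on G[4,7]
I2: z[4]−=0.11, z[0]+=0.11
V1: row V5−V8=21.7, i_V1 at 5,8
solve → V1=0.9675+0.1040j, V2=-4.050+1.909j, V3=6.198+1.496j, V4=-2.415+2.155j, V5=17.21+1.785j, V6=10.03+4.936j, V7=-0.2128+2.346j, V8=-4.493+1.785j
aux → i_V1=-0.3759-0.03891j

-0.2128+2.346j V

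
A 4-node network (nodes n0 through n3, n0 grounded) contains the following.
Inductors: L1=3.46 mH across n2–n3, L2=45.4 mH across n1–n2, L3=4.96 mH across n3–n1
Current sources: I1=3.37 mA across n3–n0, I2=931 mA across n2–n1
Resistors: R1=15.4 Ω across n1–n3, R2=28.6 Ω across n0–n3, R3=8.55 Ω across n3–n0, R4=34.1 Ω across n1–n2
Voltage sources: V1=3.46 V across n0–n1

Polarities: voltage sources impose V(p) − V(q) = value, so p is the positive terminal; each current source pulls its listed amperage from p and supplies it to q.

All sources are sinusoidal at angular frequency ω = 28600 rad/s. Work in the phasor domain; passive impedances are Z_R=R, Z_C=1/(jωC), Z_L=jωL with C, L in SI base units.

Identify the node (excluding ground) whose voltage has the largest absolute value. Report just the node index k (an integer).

2

Element admittances at ω=28600 rad/s:
  Y(L1) = 0.000-0.01011j S between n2,n3
  I1: injects 0.00337 A into n0 (from n3)
  Y(L2) = 0.000-0.0007702j S between n1,n2
  Y(R1) = 0.06494+0.000j S between n1,n3
  I2: injects 0.931 A into n1 (from n2)
  Y(R2) = 0.03497+0.000j S between n0,n3
  Y(L3) = 0.000-0.007049j S between n3,n1
  Y(R3) = 0.1170+0.000j S between n3,n0
  Y(R4) = 0.02933+0.000j S between n1,n2
  V1: constraint V(n0)−V(n1) = 3.46
Assemble and solve the 4×4 MNA system:
  V(n1)=-3.460+0.000j  V(n2)=-30.74-10.74j  V(n3)=-1.664+1.413j
  i(V1)=-0.2494+0.2147j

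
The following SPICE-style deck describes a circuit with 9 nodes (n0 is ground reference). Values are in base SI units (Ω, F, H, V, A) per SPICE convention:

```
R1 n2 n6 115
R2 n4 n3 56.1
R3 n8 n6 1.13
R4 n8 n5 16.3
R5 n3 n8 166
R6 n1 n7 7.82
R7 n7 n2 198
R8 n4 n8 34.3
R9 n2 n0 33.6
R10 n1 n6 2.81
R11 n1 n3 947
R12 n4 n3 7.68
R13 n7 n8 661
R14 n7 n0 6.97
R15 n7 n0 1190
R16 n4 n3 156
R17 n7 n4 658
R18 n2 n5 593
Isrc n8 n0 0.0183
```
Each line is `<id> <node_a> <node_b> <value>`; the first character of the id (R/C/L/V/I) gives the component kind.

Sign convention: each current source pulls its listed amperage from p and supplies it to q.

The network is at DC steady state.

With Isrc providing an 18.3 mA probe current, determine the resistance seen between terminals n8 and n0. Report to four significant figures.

R_eq = 16.22 Ω

Element admittances at DC:
  Y(R1) = 0.008696 S between n2,n6
  Y(R2) = 0.01783 S between n4,n3
  Y(R3) = 0.8850 S between n8,n6
  Y(R4) = 0.06135 S between n8,n5
  Y(R5) = 0.006024 S between n3,n8
  Y(R6) = 0.1279 S between n1,n7
  Y(R7) = 0.005051 S between n7,n2
  Y(R8) = 0.02915 S between n4,n8
  Y(R9) = 0.02976 S between n2,n0
  Y(R10) = 0.3559 S between n1,n6
  Y(R11) = 0.001056 S between n1,n3
  Y(R12) = 0.1302 S between n4,n3
  Y(R13) = 0.001513 S between n7,n8
  Y(R14) = 0.1435 S between n7,n0
  Y(R15) = 0.0008403 S between n7,n0
  Y(R16) = 0.006410 S between n4,n3
  Y(R17) = 0.001520 S between n7,n4
  Y(R18) = 0.001686 S between n2,n5
  Isrc: injects 0.0183 A into n0 (from n8)
Assemble and solve the 8×8 MNA system:
  V(n1)=-0.2334  V(n2)=-0.07659  V(n3)=-0.2875  V(n4)=-0.2875  V(n5)=-0.2909  V(n6)=-0.2772  V(n7)=-0.1110  V(n8)=-0.2967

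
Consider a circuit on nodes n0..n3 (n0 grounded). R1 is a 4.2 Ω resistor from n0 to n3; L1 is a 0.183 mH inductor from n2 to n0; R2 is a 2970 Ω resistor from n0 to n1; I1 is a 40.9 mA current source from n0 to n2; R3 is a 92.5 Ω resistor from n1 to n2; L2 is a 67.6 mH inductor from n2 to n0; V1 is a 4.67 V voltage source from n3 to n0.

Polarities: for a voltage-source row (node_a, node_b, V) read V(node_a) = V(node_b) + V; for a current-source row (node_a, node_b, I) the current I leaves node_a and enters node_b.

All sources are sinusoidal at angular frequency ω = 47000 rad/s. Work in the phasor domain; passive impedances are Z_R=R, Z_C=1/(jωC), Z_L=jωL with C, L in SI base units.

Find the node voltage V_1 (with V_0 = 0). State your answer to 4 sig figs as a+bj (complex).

Element admittances at ω=47000 rad/s:
  Y(R1) = 0.2381+0.000j S between n0,n3
  Y(L1) = 0.000-0.1163j S between n2,n0
  Y(R2) = 0.0003367+0.000j S between n0,n1
  I1: injects 0.0409 A into n2 (from n0)
  Y(R3) = 0.01081+0.000j S between n1,n2
  Y(L2) = 0.000-0.0003147j S between n2,n0
  V1: constraint V(n3)−V(n0) = 4.67
Assemble and solve the 4×4 MNA system:
  V(n1)=0.0009530+0.3402j  V(n2)=0.0009826+0.3508j  V(n3)=4.670+0.000j
  i(V1)=-1.112+0.000j

0.0009530+0.3402j V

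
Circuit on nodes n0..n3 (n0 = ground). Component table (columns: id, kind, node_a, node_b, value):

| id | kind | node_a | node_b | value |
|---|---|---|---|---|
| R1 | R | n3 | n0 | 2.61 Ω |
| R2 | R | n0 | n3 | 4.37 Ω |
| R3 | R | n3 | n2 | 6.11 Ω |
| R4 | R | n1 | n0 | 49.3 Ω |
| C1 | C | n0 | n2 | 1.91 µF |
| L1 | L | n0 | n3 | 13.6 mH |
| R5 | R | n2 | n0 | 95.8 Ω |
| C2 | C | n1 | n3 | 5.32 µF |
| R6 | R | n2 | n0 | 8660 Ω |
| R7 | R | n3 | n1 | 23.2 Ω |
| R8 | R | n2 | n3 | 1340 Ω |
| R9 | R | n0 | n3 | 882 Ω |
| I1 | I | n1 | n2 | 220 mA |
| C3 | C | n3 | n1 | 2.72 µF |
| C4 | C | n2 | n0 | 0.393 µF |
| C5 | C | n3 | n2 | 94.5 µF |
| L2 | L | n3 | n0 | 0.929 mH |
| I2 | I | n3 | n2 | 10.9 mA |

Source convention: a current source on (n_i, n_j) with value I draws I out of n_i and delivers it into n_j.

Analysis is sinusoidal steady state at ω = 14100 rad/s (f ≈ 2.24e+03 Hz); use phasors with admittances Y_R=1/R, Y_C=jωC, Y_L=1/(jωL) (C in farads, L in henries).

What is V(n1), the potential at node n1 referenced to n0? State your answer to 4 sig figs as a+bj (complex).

-0.8017+1.441j V

MNA unknowns: 3 node voltages V₁..V_3
R1: Y=0.3831+0.000j on G[3,0]
R2: Y=0.2288+0.000j on G[0,3]
R3: Y=0.1637+0.000j on G[3,2]
R4: Y=0.02028+0.000j on G[1,0]
C1: Y=0.000+0.02693j on G[0,2]
L1: Y=0.000-0.005215j on G[0,3]
R5: Y=0.01044+0.000j on G[2,0]
C2: Y=0.000+0.07501j on G[1,3]
R6: Y=0.0001155+0.000j on G[2,0]
R7: Y=0.04310+0.000j on G[3,1]
R8: Y=0.0007463+0.000j on G[2,3]
R9: Y=0.001134+0.000j on G[0,3]
I1: z[1]−=0.22, z[2]+=0.22
C3: Y=0.000+0.03835j on G[3,1]
C4: Y=0.000+0.005541j on G[2,0]
C5: Y=0.000+1.332j on G[3,2]
L2: Y=0.000-0.07634j on G[3,0]
I2: z[3]−=0.0109, z[2]+=0.0109
solve → V1=-0.8017+1.441j, V2=0.04158-0.2088j, V3=0.02054-0.04355j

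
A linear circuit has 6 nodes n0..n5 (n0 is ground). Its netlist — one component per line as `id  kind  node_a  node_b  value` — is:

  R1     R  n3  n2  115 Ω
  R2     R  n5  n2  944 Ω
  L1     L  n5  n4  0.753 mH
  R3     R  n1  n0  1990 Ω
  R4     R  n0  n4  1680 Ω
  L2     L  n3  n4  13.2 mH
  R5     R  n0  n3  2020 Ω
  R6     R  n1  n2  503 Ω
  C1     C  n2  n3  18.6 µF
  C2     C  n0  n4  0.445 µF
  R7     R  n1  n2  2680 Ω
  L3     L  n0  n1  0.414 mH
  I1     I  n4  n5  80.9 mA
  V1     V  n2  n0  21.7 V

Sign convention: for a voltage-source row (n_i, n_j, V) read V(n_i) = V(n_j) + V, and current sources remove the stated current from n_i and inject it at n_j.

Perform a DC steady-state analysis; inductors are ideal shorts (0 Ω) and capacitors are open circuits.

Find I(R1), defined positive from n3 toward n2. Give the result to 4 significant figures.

-0.01897 A

Apply KCL at each of the 5 non-ground nodes and solve the resulting linear system.
Node n1: branches {R3, R6, R7, L3} → V_1 = 0.000
Node n2: branches {R1, R2, R6, C1, R7, V1} → V_2 = 21.70
Node n3: branches {R1, L2, R5, C1} → V_3 = 19.52
Node n4: branches {L1, R4, L2, C2, I1} → V_4 = 19.52
Node n5: branches {R2, L1, I1} → V_5 = 19.52
Source currents: i(L1)=0.08321, i(L2)=0.009307, i(L3)=-0.05124, i(V1)=-0.07252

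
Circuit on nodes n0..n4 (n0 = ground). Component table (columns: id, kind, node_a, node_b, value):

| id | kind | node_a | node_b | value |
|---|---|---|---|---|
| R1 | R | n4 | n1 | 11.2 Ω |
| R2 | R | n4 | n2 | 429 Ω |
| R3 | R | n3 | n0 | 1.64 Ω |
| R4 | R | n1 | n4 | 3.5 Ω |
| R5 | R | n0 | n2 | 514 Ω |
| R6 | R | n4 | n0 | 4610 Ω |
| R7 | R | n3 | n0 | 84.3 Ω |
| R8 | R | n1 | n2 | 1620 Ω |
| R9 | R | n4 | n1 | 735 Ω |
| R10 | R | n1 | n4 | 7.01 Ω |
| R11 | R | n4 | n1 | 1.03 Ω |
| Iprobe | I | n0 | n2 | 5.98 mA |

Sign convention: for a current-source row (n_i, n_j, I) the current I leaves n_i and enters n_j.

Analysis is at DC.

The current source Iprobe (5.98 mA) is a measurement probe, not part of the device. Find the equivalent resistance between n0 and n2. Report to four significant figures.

Element admittances at DC:
  Y(R1) = 0.08929 S between n4,n1
  Y(R2) = 0.002331 S between n4,n2
  Y(R3) = 0.6098 S between n3,n0
  Y(R4) = 0.2857 S between n1,n4
  Y(R5) = 0.001946 S between n0,n2
  Y(R6) = 0.0002169 S between n4,n0
  Y(R7) = 0.01186 S between n3,n0
  Y(R8) = 0.0006173 S between n1,n2
  Y(R9) = 0.001361 S between n4,n1
  Y(R10) = 0.1427 S between n1,n4
  Y(R11) = 0.9709 S between n4,n1
  Iprobe: injects 0.00598 A into n2 (from n0)
Assemble and solve the 4×4 MNA system:
  V(n1)=2.594  V(n2)=2.785  V(n3)=0.000  V(n4)=2.594

R_eq = 465.6 Ω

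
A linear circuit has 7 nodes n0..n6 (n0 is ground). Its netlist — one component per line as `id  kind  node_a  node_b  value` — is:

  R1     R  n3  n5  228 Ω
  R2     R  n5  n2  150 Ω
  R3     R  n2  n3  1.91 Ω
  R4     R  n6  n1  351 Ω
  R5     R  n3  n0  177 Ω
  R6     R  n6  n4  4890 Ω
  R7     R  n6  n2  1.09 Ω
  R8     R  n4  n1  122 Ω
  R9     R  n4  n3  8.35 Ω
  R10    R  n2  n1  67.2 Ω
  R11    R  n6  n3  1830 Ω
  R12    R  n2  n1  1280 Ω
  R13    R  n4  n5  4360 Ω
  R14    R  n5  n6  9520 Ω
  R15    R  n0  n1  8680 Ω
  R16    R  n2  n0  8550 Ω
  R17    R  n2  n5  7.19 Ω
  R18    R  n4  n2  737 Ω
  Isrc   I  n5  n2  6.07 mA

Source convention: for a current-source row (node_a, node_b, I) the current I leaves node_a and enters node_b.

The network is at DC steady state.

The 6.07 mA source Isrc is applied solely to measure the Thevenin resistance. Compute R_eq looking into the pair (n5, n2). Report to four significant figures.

R_eq = 6.648 Ω

Apply KCL at each of the 6 non-ground nodes and solve the resulting linear system.
Node n1: branches {R4, R8, R10, R12, R15} → V_1 = 0.0002114
Node n2: branches {R2, R3, R7, R10, R12, R16, R17, R18, Isrc} → V_2 = 0.0003354
Node n3: branches {R1, R3, R5, R9, R11} → V_3 = -1.125e-05
Node n4: branches {R6, R8, R9, R13, R18} → V_4 = -6.374e-05
Node n5: branches {R1, R2, R13, R14, R17, Isrc} → V_5 = -0.04002
Node n6: branches {R4, R6, R7, R11, R14} → V_6 = 0.0003301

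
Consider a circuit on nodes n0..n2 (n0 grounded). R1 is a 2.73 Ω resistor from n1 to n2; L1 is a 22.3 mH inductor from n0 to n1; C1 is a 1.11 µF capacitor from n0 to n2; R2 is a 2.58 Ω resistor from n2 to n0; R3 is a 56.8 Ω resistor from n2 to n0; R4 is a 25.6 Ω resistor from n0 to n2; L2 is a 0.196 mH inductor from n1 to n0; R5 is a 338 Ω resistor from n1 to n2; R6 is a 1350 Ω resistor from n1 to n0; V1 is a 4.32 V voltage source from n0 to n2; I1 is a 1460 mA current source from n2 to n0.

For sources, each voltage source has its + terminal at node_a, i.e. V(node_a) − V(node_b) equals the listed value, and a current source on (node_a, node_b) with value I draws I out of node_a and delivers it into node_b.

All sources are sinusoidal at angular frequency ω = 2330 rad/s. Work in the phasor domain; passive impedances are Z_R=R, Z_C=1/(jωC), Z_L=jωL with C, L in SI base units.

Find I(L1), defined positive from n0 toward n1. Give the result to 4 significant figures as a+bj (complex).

0.01352-0.002264j A

Element admittances at ω=2330 rad/s:
  Y(R1) = 0.3663+0.000j S between n1,n2
  Y(L1) = 0.000-0.01925j S between n0,n1
  Y(C1) = 0.000+0.002586j S between n0,n2
  Y(R2) = 0.3876+0.000j S between n2,n0
  Y(R3) = 0.01761+0.000j S between n2,n0
  Y(R4) = 0.03906+0.000j S between n0,n2
  Y(L2) = 0.000-2.190j S between n1,n0
  Y(R5) = 0.002959+0.000j S between n1,n2
  Y(R6) = 0.0007407+0.000j S between n1,n0
  V1: constraint V(n0)−V(n2) = 4.32
  I1: injects 1.46 A into n0 (from n2)
Assemble and solve the 3×3 MNA system:
  V(n1)=-0.1177-0.7024j  V(n2)=-4.320+0.000j
  i(V1)=-2.011+0.2482j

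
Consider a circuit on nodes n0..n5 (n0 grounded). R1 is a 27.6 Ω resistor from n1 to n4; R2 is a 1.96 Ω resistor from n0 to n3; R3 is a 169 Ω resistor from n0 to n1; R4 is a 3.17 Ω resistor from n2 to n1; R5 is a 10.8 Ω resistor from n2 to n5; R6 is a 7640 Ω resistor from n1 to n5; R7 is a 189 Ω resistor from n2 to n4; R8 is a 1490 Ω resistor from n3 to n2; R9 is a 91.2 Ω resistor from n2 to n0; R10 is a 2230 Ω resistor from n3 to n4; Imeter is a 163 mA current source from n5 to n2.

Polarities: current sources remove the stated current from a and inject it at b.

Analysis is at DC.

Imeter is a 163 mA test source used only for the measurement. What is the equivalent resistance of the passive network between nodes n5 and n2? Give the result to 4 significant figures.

R_eq = 10.78 Ω

Apply KCL at each of the 5 non-ground nodes and solve the resulting linear system.
Node n1: branches {R1, R3, R4, R6} → V_1 = -0.0004610
Node n2: branches {R4, R5, R7, R8, R9, Imeter} → V_2 = 0.0002486
Node n3: branches {R2, R8, R10} → V_3 = 4.715e-09
Node n4: branches {R1, R7, R10} → V_4 = -0.0003667
Node n5: branches {R5, R6, Imeter} → V_5 = -1.758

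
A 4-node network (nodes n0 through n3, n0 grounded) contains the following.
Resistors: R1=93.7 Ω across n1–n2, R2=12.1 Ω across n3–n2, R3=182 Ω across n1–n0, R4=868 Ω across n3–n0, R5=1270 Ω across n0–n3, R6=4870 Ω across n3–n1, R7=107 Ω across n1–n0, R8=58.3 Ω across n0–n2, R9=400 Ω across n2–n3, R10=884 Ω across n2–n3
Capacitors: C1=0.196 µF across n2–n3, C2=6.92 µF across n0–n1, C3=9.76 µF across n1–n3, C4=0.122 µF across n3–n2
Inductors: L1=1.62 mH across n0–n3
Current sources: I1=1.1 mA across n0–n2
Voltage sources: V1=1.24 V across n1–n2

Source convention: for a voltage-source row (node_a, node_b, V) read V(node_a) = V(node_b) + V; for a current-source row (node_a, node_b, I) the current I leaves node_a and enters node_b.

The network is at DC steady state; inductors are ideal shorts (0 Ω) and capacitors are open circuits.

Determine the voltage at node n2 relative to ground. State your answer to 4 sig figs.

Element admittances at DC:
  Y(R1) = 0.01067 S between n1,n2
  Y(C1) = 0.000 S between n2,n3
  Y(C2) = 0.000 S between n0,n1
  L1: short n0↔n3 (DC inductor)
  Y(R2) = 0.08264 S between n3,n2
  Y(R3) = 0.005495 S between n1,n0
  Y(R4) = 0.001152 S between n3,n0
  Y(R5) = 0.0007874 S between n0,n3
  Y(R6) = 0.0002053 S between n3,n1
  I1: injects 0.0011 A into n2 (from n0)
  Y(R7) = 0.009346 S between n1,n0
  Y(R8) = 0.01715 S between n0,n2
  Y(C3) = 0.000 S between n1,n3
  Y(R9) = 0.002500 S between n2,n3
  Y(C4) = 0.000 S between n3,n2
  Y(R10) = 0.001131 S between n2,n3
  V1: constraint V(n1)−V(n2) = 1.24
Assemble and solve the 5×5 MNA system:
  V(n1)=1.092  V(n2)=-0.1482  V(n3)=0.000
  i(L1)=0.01256  i(V1)=-0.02966

-0.1482 V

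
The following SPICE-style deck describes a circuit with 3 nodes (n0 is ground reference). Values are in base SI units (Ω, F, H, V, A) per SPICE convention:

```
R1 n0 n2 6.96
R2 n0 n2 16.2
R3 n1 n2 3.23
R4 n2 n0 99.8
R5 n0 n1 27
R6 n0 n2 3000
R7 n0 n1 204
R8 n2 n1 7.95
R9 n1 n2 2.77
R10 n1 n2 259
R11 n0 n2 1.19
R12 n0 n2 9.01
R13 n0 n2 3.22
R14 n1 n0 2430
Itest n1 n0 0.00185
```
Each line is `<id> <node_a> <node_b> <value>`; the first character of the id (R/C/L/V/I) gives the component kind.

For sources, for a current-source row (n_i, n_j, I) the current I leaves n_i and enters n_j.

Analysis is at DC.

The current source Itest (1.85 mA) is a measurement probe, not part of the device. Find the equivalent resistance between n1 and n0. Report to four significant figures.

Apply KCL at each of the 2 non-ground nodes and solve the resulting linear system.
Node n1: branches {R3, R5, R7, R8, R9, R10, R14, Itest} → V_1 = -0.003295
Node n2: branches {R1, R2, R3, R4, R6, R8, R9, R10, R11, R12, R13} → V_2 = -0.001158

R_eq = 1.781 Ω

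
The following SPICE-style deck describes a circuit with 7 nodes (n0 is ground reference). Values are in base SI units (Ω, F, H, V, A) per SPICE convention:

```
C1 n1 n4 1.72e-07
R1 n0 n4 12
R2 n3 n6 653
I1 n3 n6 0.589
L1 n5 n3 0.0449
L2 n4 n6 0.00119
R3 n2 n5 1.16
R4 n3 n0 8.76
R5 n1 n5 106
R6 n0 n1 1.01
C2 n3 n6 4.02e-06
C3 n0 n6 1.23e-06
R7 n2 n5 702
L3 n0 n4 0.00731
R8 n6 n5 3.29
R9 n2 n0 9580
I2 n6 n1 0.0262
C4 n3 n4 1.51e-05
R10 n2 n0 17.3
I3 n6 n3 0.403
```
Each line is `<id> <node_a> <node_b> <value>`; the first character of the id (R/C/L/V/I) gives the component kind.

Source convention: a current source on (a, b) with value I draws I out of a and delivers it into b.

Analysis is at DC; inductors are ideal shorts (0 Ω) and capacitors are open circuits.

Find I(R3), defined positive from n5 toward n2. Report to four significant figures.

Apply KCL at each of the 6 non-ground nodes and solve the resulting linear system.
Node n1: branches {C1, R5, R6, I2} → V_1 = 0.02258
Node n2: branches {R3, R7, R9, R10} → V_2 = -0.3602
Node n3: branches {R2, I1, L1, R4, C2, C4, I3} → V_3 = -0.3844
Node n4: branches {C1, R1, L2, L3, C4} → V_4 = 0.000
Node n5: branches {L1, R3, R5, R7, R8} → V_5 = -0.3844
Node n6: branches {R2, I1, L2, C2, C3, R8, I2, I3} → V_6 = 0.000
Source currents: i(L1)=0.1415, i(L2)=-0.04238, i(L3)=-0.04238

-0.02083 A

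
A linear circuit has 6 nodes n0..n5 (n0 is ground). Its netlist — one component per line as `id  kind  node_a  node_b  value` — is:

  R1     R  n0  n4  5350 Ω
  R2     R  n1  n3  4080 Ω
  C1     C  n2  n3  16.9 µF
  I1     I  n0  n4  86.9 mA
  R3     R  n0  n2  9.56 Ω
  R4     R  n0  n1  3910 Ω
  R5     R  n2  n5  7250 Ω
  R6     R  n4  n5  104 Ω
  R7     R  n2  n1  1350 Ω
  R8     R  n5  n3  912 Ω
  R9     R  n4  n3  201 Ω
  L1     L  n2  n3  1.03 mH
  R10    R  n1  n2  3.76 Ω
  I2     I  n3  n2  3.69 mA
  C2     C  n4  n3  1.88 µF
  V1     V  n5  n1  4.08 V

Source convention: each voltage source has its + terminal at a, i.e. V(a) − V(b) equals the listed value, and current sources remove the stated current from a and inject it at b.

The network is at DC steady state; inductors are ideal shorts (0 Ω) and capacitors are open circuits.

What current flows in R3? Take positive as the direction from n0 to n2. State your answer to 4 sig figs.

MNA unknowns: 5 node voltages V₁..V_5 plus 2 source currents (L1, V1)
R1: Y=0.0001869 on G[0,4]
R2: Y=0.0002451 on G[1,3]
C1: Y=0.000 on G[2,3]
I1: z[0]−=0.0869, z[4]+=0.0869
R3: Y=0.1046 on G[0,2]
R4: Y=0.0002558 on G[0,1]
R5: Y=0.0001379 on G[2,5]
R6: Y=0.009615 on G[4,5]
R7: Y=0.0007407 on G[2,1]
R8: Y=0.001096 on G[5,3]
R9: Y=0.004975 on G[4,3]
L1: row V2−V3=0, i_L1 at 2,3
R10: Y=0.2660 on G[1,2]
I2: z[3]−=0.00369, z[2]+=0.00369
C2: Y=0.000 on G[4,3]
V1: row V5−V1=4.08, i_V1 at 5,1
solve → V1=0.9496, V2=0.8116, V3=0.8116, V4=9.426, V5=5.030
aux → i_L1=-0.04383, i_V1=0.03707

-0.08490 A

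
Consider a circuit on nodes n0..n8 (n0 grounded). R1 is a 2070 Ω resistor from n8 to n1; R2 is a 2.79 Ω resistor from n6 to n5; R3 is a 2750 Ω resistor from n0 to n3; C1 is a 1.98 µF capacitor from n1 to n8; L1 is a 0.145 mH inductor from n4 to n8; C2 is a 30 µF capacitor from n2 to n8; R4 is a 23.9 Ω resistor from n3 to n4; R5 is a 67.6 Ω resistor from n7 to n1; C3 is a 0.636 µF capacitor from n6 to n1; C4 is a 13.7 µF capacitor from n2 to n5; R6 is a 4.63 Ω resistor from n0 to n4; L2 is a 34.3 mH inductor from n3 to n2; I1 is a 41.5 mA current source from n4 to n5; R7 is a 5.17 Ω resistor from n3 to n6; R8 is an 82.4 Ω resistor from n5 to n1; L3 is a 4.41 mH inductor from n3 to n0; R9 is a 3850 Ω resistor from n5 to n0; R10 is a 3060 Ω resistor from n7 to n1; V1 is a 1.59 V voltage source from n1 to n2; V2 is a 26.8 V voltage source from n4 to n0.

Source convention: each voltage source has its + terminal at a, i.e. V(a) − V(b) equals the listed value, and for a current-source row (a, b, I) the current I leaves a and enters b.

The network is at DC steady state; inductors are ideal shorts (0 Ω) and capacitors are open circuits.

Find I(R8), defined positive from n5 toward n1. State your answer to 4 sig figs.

MNA unknowns: 8 node voltages V₁..V_8 plus 5 source currents (L1, L2, L3, V1, V2)
R1: Y=0.0004831 on G[8,1]
R2: Y=0.3584 on G[6,5]
R3: Y=0.0003636 on G[0,3]
C1: Y=0.000 on G[1,8]
L1: row V4−V8=0, i_L1 at 4,8
C2: Y=0.000 on G[2,8]
R4: Y=0.04184 on G[3,4]
R5: Y=0.01479 on G[7,1]
C3: Y=0.000 on G[6,1]
C4: Y=0.000 on G[2,5]
R6: Y=0.2160 on G[0,4]
L2: row V3−V2=0, i_L2 at 3,2
I1: z[4]−=0.0415, z[5]+=0.0415
R7: Y=0.1934 on G[3,6]
R8: Y=0.01214 on G[5,1]
L3: row V3−V0=0, i_L3 at 3,0
R9: Y=0.0002597 on G[5,0]
R10: Y=0.0003268 on G[7,1]
V1: row V1−V2=1.59, i_V1 at 1,2
V2: row V4−V0=26.8, i_V2 at 4,0
solve → V1=1.590, V2=0.000, V3=0.000, V4=26.80, V5=0.4405, V6=0.2861, V7=1.590, V8=26.80
aux → i_L1=0.01218, i_L2=0.001772, i_L3=1.175, i_V1=-0.001772, i_V2=-6.963

-0.01395 A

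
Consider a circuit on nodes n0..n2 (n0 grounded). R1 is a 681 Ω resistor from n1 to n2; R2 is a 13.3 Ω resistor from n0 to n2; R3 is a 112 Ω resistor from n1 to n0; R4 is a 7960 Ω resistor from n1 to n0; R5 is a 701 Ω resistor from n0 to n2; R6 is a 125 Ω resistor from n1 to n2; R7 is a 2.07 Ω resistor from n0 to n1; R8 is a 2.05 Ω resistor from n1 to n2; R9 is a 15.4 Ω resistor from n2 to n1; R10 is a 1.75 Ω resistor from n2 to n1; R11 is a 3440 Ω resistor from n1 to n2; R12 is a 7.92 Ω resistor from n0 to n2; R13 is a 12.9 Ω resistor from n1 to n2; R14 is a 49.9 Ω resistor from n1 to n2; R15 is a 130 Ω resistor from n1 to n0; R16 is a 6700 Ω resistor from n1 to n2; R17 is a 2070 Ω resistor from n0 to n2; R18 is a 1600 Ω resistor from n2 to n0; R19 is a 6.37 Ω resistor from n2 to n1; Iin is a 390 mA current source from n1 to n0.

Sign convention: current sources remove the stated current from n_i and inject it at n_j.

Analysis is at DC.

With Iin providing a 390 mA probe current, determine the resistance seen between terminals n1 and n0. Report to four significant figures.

R_eq = 1.476 Ω

Apply KCL at each of the 2 non-ground nodes and solve the resulting linear system.
Node n1: branches {R1, R3, R4, R6, R7, R8, R9, R10, R11, R13, R14, R15, R16, R19, Iin} → V_1 = -0.5755
Node n2: branches {R1, R2, R5, R6, R8, R9, R10, R11, R12, R13, R14, R16, R17, R18, R19} → V_2 = -0.5018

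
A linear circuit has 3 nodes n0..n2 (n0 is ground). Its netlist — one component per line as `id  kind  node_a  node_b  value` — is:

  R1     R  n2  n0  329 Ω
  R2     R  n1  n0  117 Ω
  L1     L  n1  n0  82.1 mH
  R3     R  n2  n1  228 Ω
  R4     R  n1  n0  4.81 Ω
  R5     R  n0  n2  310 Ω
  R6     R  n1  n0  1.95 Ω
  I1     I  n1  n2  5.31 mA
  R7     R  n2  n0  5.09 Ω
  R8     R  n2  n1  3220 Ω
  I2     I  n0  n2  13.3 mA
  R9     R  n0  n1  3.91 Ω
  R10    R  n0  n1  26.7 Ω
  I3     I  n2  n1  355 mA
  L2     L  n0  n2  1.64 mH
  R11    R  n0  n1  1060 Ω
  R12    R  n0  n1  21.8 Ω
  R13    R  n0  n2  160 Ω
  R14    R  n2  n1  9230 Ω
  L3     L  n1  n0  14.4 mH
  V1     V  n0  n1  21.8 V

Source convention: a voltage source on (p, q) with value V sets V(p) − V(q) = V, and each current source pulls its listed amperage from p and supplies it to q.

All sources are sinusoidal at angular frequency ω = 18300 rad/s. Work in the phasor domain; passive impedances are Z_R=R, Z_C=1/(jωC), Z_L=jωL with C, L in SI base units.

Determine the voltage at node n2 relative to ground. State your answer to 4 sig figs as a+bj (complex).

-2.015-0.3140j V

Apply KCL at each of the 2 non-ground nodes and solve the resulting linear system.
Node n1: branches {R2, L1, R3, R4, R6, I1, R8, R9, R10, I3, R11, R12, R14, L3, V1} → V_1 = -21.80+0.000j
Node n2: branches {R1, R3, R5, I1, R7, R8, I2, I3, L2, R13, R14} → V_2 = -2.015-0.3140j
Source currents: i(V1)=-23.76+0.09874j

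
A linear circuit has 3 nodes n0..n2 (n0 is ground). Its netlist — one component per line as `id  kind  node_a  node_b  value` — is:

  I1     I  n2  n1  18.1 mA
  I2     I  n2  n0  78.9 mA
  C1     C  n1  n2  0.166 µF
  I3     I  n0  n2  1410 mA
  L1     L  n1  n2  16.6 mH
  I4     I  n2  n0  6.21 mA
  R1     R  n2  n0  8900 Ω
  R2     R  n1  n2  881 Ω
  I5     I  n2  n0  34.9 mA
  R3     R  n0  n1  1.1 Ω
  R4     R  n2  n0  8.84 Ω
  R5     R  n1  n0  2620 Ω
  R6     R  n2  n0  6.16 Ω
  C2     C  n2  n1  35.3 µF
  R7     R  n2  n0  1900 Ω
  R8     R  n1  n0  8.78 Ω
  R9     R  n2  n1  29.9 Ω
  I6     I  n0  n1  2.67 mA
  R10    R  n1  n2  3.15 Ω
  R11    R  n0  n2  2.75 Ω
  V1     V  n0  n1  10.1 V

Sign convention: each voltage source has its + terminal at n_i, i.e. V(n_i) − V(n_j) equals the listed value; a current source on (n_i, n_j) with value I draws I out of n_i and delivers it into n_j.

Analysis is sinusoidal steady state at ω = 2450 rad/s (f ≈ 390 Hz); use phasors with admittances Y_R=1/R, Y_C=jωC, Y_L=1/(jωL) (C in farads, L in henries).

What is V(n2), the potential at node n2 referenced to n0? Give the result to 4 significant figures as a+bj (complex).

-2.333-0.4879j V

Apply KCL at each of the 2 non-ground nodes and solve the resulting linear system.
Node n1: branches {I1, C1, L1, R2, R3, R5, C2, R8, R9, I6, R10, V1} → V_1 = -10.10+0.000j
Node n2: branches {I1, I2, C1, I3, L1, I4, R1, R2, I5, R4, R6, C2, R7, R9, R10, R11} → V_2 = -2.333-0.4879j
Source currents: i(V1)=-13.12-0.3121j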